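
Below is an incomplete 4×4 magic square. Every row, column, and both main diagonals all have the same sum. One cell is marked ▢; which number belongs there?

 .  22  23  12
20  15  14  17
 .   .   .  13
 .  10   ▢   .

11

Row 2 is complete and sums to 66; that is the magic constant.
Using row 1: 22 + 23 + 12 + ? → (1,1) = 66 − 57 = 9.
From column 2, 66 − (22 + 15 + 10) gives (3,2) = 19.
From column 4, 66 − (12 + 17 + 13) gives (4,4) = 24.
Main diagonal needs 66; the known cells sum to 48, so (3,3) = 18.
From anti-diagonal, 66 − (12 + 14 + 19) gives (4,1) = 21.
From row 3, 66 − (19 + 18 + 13) gives (3,1) = 16.
From row 4, 66 − (21 + 10 + 24) gives (4,3) = 11.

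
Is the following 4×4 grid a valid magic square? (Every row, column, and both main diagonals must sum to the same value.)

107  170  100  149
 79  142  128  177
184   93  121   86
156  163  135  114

Row 1: 107 + 170 + 100 + 149 = 526.
Row 2: 79 + 142 + 128 + 177 = 526.
Row 3: 184 + 93 + 121 + 86 = 484.
Row 4: 156 + 163 + 135 + 114 = 568.
Column 1: 107 + 79 + 184 + 156 = 526.
Column 2: 170 + 142 + 93 + 163 = 568.
Column 3: 100 + 128 + 121 + 135 = 484.
Column 4: 149 + 177 + 86 + 114 = 526.
Main diagonal: 107 + 142 + 121 + 114 = 484.
Anti-diagonal: 149 + 128 + 93 + 156 = 526.

No — anti-diagonal sums to 526 but row 4 sums to 568.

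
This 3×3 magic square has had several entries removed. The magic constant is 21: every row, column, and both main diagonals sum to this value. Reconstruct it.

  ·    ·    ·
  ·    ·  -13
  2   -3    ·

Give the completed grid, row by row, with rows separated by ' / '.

Row 3 needs 21; the known cells sum to -1, so (3,3) = 22.
The remaining cell in column 3 is (1,3) = 21 − 9 = 12.
Anti-diagonal needs 21; the known cells sum to 14, so (2,2) = 7.
Row 2 must total 21; the given cells sum to -6, so (2,1) = 27.
The remaining cell in column 1 is (1,1) = 21 − 29 = -8.
Column 2: 7 + (-3) + ? = 21, so (1,2) = 17.

-8 17 12 / 27 7 -13 / 2 -3 22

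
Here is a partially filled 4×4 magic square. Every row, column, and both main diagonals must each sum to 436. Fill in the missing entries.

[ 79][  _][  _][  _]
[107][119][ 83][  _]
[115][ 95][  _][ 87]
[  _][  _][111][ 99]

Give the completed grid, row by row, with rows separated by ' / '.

Row 2 needs 436; the known cells sum to 309, so (2,4) = 127.
From row 3, 436 − (115 + 95 + 87) gives (3,3) = 139.
The remaining cell in column 1 is (4,1) = 436 − 301 = 135.
Column 3: 83 + 139 + 111 + ? = 436, so (1,3) = 103.
Column 4 needs 436; the known cells sum to 313, so (1,4) = 123.
Row 1 must total 436; the given cells sum to 305, so (1,2) = 131.
From row 4, 436 − (135 + 111 + 99) gives (4,2) = 91.

79 131 103 123 / 107 119 83 127 / 115 95 139 87 / 135 91 111 99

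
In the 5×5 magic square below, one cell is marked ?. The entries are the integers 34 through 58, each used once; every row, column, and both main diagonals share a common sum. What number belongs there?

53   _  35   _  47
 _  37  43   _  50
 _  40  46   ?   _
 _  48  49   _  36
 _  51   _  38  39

The entries are 34 through 58, which sum to 1150, so each line sums to 1150/5 = 230.
The remaining cell in column 2 is (1,2) = 230 − 176 = 54.
Using column 3: 35 + 43 + 46 + 49 + ? → (5,3) = 230 − 173 = 57.
Column 5 must total 230; the given cells sum to 172, so (3,5) = 58.
Main diagonal must total 230; the given cells sum to 175, so (4,4) = 55.
The remaining cell in row 1 is (1,4) = 230 − 189 = 41.
Row 4 needs 230; the known cells sum to 188, so (4,1) = 42.
Using row 5: 51 + 57 + 38 + 39 + ? → (5,1) = 230 − 185 = 45.
Anti-diagonal must total 230; the given cells sum to 186, so (2,4) = 44.
Row 2 needs 230; the known cells sum to 174, so (2,1) = 56.
Column 1 needs 230; the known cells sum to 196, so (3,1) = 34.
From column 4, 230 − (41 + 44 + 55 + 38) gives (3,4) = 52.

52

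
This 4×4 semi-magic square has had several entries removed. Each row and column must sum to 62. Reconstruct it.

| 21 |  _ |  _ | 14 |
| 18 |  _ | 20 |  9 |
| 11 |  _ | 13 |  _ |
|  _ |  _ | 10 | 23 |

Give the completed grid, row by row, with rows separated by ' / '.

Row 2 must total 62; the given cells sum to 47, so (2,2) = 15.
Column 1 needs 62; the known cells sum to 50, so (4,1) = 12.
Column 3 needs 62; the known cells sum to 43, so (1,3) = 19.
Column 4 must total 62; the given cells sum to 46, so (3,4) = 16.
From row 1, 62 − (21 + 19 + 14) gives (1,2) = 8.
The remaining cell in row 3 is (3,2) = 62 − 40 = 22.
The remaining cell in row 4 is (4,2) = 62 − 45 = 17.

21 8 19 14 / 18 15 20 9 / 11 22 13 16 / 12 17 10 23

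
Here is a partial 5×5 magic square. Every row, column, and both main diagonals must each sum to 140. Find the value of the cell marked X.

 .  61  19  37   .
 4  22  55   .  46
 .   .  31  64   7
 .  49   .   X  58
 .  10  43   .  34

25

Row 2 needs 140; the known cells sum to 127, so (2,4) = 13.
The remaining cell in column 2 is (3,2) = 140 − 142 = -2.
From column 3, 140 − (19 + 55 + 31 + 43) gives (4,3) = -8.
From column 5, 140 − (46 + 7 + 58 + 34) gives (1,5) = -5.
Anti-diagonal needs 140; the known cells sum to 88, so (5,1) = 52.
Row 1 must total 140; the given cells sum to 112, so (1,1) = 28.
Using row 3: -2 + 31 + 64 + 7 + ? → (3,1) = 140 − 100 = 40.
Row 5 must total 140; the given cells sum to 139, so (5,4) = 1.
Column 1: 28 + 4 + 40 + 52 + ? = 140, so (4,1) = 16.
Using column 4: 37 + 13 + 64 + 1 + ? → (4,4) = 140 − 115 = 25.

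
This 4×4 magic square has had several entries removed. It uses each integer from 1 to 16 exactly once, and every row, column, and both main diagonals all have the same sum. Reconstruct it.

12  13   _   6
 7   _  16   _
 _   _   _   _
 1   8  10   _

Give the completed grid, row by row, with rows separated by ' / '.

12 13 3 6 / 7 2 16 9 / 14 11 5 4 / 1 8 10 15

The entries are 1 through 16, which sum to 136, so each line sums to 136/4 = 34.
Row 1: 12 + 13 + 6 + ? = 34, so (1,3) = 3.
Using row 4: 1 + 8 + 10 + ? → (4,4) = 34 − 19 = 15.
Column 1 must total 34; the given cells sum to 20, so (3,1) = 14.
From column 3, 34 − (3 + 16 + 10) gives (3,3) = 5.
From main diagonal, 34 − (12 + 5 + 15) gives (2,2) = 2.
Anti-diagonal: 6 + 16 + 1 + ? = 34, so (3,2) = 11.
From row 2, 34 − (7 + 2 + 16) gives (2,4) = 9.
Row 3 needs 34; the known cells sum to 30, so (3,4) = 4.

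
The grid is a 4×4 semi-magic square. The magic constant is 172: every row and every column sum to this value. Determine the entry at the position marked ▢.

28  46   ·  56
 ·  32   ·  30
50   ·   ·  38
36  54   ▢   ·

34

Using row 1: 28 + 46 + 56 + ? → (1,3) = 172 − 130 = 42.
Column 1 must total 172; the given cells sum to 114, so (2,1) = 58.
From column 2, 172 − (46 + 32 + 54) gives (3,2) = 40.
Column 4: 56 + 30 + 38 + ? = 172, so (4,4) = 48.
From row 2, 172 − (58 + 32 + 30) gives (2,3) = 52.
Row 3 needs 172; the known cells sum to 128, so (3,3) = 44.
From row 4, 172 − (36 + 54 + 48) gives (4,3) = 34.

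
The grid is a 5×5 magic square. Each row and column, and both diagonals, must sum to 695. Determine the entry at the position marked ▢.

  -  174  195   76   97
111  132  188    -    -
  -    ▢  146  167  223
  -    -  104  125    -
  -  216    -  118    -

Row 1: 174 + 195 + 76 + 97 + ? = 695, so (1,1) = 153.
Column 3 must total 695; the given cells sum to 633, so (5,3) = 62.
Column 4: 76 + 167 + 125 + 118 + ? = 695, so (2,4) = 209.
Main diagonal needs 695; the known cells sum to 556, so (5,5) = 139.
From row 2, 695 − (111 + 132 + 188 + 209) gives (2,5) = 55.
Row 5 must total 695; the given cells sum to 535, so (5,1) = 160.
Column 5: 97 + 55 + 223 + 139 + ? = 695, so (4,5) = 181.
From anti-diagonal, 695 − (97 + 209 + 146 + 160) gives (4,2) = 83.
From row 4, 695 − (83 + 104 + 125 + 181) gives (4,1) = 202.
Using column 1: 153 + 111 + 202 + 160 + ? → (3,1) = 695 − 626 = 69.
Column 2: 174 + 132 + 83 + 216 + ? = 695, so (3,2) = 90.

90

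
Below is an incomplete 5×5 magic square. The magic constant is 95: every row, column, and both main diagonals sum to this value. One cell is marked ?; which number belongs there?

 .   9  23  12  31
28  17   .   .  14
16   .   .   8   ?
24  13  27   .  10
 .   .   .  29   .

From row 1, 95 − (9 + 23 + 12 + 31) gives (1,1) = 20.
The remaining cell in row 4 is (4,4) = 95 − 74 = 21.
Using column 1: 20 + 28 + 16 + 24 + ? → (5,1) = 95 − 88 = 7.
Using column 4: 12 + 8 + 21 + 29 + ? → (2,4) = 95 − 70 = 25.
Using anti-diagonal: 31 + 25 + 13 + 7 + ? → (3,3) = 95 − 76 = 19.
From row 2, 95 − (28 + 17 + 25 + 14) gives (2,3) = 11.
Column 3: 23 + 11 + 19 + 27 + ? = 95, so (5,3) = 15.
The remaining cell in main diagonal is (5,5) = 95 − 77 = 18.
The remaining cell in row 5 is (5,2) = 95 − 69 = 26.
Column 2: 9 + 17 + 13 + 26 + ? = 95, so (3,2) = 30.
The remaining cell in column 5 is (3,5) = 95 − 73 = 22.

22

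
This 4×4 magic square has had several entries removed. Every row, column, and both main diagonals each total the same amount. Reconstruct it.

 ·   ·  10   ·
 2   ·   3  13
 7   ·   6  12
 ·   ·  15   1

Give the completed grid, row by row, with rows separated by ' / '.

Column 3 is already complete: 10 + 3 + 6 + 15 = 34, so that is the magic constant.
The remaining cell in row 2 is (2,2) = 34 − 18 = 16.
Row 3 needs 34; the known cells sum to 25, so (3,2) = 9.
Column 4 must total 34; the given cells sum to 26, so (1,4) = 8.
Main diagonal needs 34; the known cells sum to 23, so (1,1) = 11.
Anti-diagonal must total 34; the given cells sum to 20, so (4,1) = 14.
Row 1: 11 + 10 + 8 + ? = 34, so (1,2) = 5.
The remaining cell in row 4 is (4,2) = 34 − 30 = 4.

11 5 10 8 / 2 16 3 13 / 7 9 6 12 / 14 4 15 1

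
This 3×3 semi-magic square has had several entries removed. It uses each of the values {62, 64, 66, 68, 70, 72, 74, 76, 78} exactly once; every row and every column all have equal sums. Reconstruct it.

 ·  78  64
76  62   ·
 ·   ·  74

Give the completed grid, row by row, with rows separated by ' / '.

The 9 entries sum to 630, so each line sums to 630/3 = 210.
Row 1 needs 210; the known cells sum to 142, so (1,1) = 68.
Using row 2: 76 + 62 + ? → (2,3) = 210 − 138 = 72.
From column 1, 210 − (68 + 76) gives (3,1) = 66.
The remaining cell in column 2 is (3,2) = 210 − 140 = 70.

68 78 64 / 76 62 72 / 66 70 74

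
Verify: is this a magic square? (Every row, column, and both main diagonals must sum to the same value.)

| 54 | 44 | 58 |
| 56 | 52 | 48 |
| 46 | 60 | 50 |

Row 1: 54 + 44 + 58 = 156.
Row 2: 56 + 52 + 48 = 156.
Row 3: 46 + 60 + 50 = 156.
Column 1: 54 + 56 + 46 = 156.
Column 2: 44 + 52 + 60 = 156.
Column 3: 58 + 48 + 50 = 156.
Main diagonal: 54 + 52 + 50 = 156.
Anti-diagonal: 58 + 52 + 46 = 156.
All lines sum to 156.

Yes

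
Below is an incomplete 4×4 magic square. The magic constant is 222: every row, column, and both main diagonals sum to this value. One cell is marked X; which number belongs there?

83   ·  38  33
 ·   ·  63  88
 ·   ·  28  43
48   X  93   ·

The remaining cell in row 1 is (1,2) = 222 − 154 = 68.
Column 4 must total 222; the given cells sum to 164, so (4,4) = 58.
Using main diagonal: 83 + 28 + 58 + ? → (2,2) = 222 − 169 = 53.
Anti-diagonal needs 222; the known cells sum to 144, so (3,2) = 78.
Row 2: 53 + 63 + 88 + ? = 222, so (2,1) = 18.
Row 3: 78 + 28 + 43 + ? = 222, so (3,1) = 73.
Row 4 needs 222; the known cells sum to 199, so (4,2) = 23.

23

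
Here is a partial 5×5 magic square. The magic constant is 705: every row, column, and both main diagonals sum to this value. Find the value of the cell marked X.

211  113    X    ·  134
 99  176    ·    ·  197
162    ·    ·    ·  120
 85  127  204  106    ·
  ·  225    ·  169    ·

190

From row 4, 705 − (85 + 127 + 204 + 106) gives (4,5) = 183.
Column 1 must total 705; the given cells sum to 557, so (5,1) = 148.
Column 2 needs 705; the known cells sum to 641, so (3,2) = 64.
Using column 5: 134 + 197 + 120 + 183 + ? → (5,5) = 705 − 634 = 71.
Main diagonal: 211 + 176 + 106 + 71 + ? = 705, so (3,3) = 141.
The remaining cell in anti-diagonal is (2,4) = 705 − 550 = 155.
Using row 2: 99 + 176 + 155 + 197 + ? → (2,3) = 705 − 627 = 78.
Using row 3: 162 + 64 + 141 + 120 + ? → (3,4) = 705 − 487 = 218.
The remaining cell in row 5 is (5,3) = 705 − 613 = 92.
From column 3, 705 − (78 + 141 + 204 + 92) gives (1,3) = 190.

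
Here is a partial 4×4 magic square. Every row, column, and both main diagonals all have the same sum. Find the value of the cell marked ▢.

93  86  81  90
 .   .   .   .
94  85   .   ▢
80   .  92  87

Row 1 is complete and sums to 350; that is the magic constant.
The remaining cell in row 4 is (4,2) = 350 − 259 = 91.
Column 1: 93 + 94 + 80 + ? = 350, so (2,1) = 83.
Column 2 must total 350; the given cells sum to 262, so (2,2) = 88.
Main diagonal: 93 + 88 + 87 + ? = 350, so (3,3) = 82.
The remaining cell in anti-diagonal is (2,3) = 350 − 255 = 95.
From row 2, 350 − (83 + 88 + 95) gives (2,4) = 84.
Row 3: 94 + 85 + 82 + ? = 350, so (3,4) = 89.

89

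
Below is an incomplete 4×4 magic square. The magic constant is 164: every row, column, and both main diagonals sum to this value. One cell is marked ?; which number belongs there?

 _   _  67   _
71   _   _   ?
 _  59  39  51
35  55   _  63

27

Using row 3: 59 + 39 + 51 + ? → (3,1) = 164 − 149 = 15.
Row 4 needs 164; the known cells sum to 153, so (4,3) = 11.
From column 1, 164 − (71 + 15 + 35) gives (1,1) = 43.
Column 3 needs 164; the known cells sum to 117, so (2,3) = 47.
Main diagonal needs 164; the known cells sum to 145, so (2,2) = 19.
Anti-diagonal needs 164; the known cells sum to 141, so (1,4) = 23.
Row 1: 43 + 67 + 23 + ? = 164, so (1,2) = 31.
Row 2 needs 164; the known cells sum to 137, so (2,4) = 27.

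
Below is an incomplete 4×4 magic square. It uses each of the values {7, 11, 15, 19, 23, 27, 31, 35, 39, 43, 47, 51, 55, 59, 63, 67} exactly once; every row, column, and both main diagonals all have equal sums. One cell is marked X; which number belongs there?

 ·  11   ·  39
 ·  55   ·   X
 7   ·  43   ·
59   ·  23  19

The 16 entries sum to 592, so each line sums to 592/4 = 148.
Using row 4: 59 + 23 + 19 + ? → (4,2) = 148 − 101 = 47.
Column 2: 11 + 55 + 47 + ? = 148, so (3,2) = 35.
Main diagonal must total 148; the given cells sum to 117, so (1,1) = 31.
Anti-diagonal must total 148; the given cells sum to 133, so (2,3) = 15.
Row 1: 31 + 11 + 39 + ? = 148, so (1,3) = 67.
From row 3, 148 − (7 + 35 + 43) gives (3,4) = 63.
Column 1 must total 148; the given cells sum to 97, so (2,1) = 51.
Column 4 needs 148; the known cells sum to 121, so (2,4) = 27.

27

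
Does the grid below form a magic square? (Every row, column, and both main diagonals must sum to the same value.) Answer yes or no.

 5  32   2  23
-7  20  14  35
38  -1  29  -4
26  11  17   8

Row 1: 5 + 32 + 2 + 23 = 62.
Row 2: -7 + 20 + 14 + 35 = 62.
Row 3: 38 + (-1) + 29 + (-4) = 62.
Row 4: 26 + 11 + 17 + 8 = 62.
Column 1: 5 + (-7) + 38 + 26 = 62.
Column 2: 32 + 20 + (-1) + 11 = 62.
Column 3: 2 + 14 + 29 + 17 = 62.
Column 4: 23 + 35 + (-4) + 8 = 62.
Main diagonal: 5 + 20 + 29 + 8 = 62.
Anti-diagonal: 23 + 14 + (-1) + 26 = 62.
All lines sum to 62.

Yes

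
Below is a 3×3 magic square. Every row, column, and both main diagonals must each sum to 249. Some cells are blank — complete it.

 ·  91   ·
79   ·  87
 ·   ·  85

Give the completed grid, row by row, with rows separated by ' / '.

Row 2 needs 249; the known cells sum to 166, so (2,2) = 83.
From column 2, 249 − (91 + 83) gives (3,2) = 75.
Using column 3: 87 + 85 + ? → (1,3) = 249 − 172 = 77.
Main diagonal must total 249; the given cells sum to 168, so (1,1) = 81.
Anti-diagonal needs 249; the known cells sum to 160, so (3,1) = 89.

81 91 77 / 79 83 87 / 89 75 85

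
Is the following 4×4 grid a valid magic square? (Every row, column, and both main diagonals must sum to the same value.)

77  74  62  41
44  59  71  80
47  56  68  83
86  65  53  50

Yes

Row 1: 77 + 74 + 62 + 41 = 254.
Row 2: 44 + 59 + 71 + 80 = 254.
Row 3: 47 + 56 + 68 + 83 = 254.
Row 4: 86 + 65 + 53 + 50 = 254.
Column 1: 77 + 44 + 47 + 86 = 254.
Column 2: 74 + 59 + 56 + 65 = 254.
Column 3: 62 + 71 + 68 + 53 = 254.
Column 4: 41 + 80 + 83 + 50 = 254.
Main diagonal: 77 + 59 + 68 + 50 = 254.
Anti-diagonal: 41 + 71 + 56 + 86 = 254.
All lines sum to 254.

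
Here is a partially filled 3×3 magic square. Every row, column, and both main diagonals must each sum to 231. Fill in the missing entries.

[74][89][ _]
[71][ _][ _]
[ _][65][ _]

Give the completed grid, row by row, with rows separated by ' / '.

The remaining cell in row 1 is (1,3) = 231 − 163 = 68.
Using column 1: 74 + 71 + ? → (3,1) = 231 − 145 = 86.
The remaining cell in column 2 is (2,2) = 231 − 154 = 77.
Main diagonal needs 231; the known cells sum to 151, so (3,3) = 80.
The remaining cell in row 2 is (2,3) = 231 − 148 = 83.

74 89 68 / 71 77 83 / 86 65 80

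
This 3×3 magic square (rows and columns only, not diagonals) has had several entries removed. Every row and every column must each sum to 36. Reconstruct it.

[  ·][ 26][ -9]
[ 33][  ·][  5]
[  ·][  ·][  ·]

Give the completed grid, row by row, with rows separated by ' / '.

19 26 -9 / 33 -2 5 / -16 12 40

Using row 1: 26 + (-9) + ? → (1,1) = 36 − 17 = 19.
The remaining cell in row 2 is (2,2) = 36 − 38 = -2.
The remaining cell in column 1 is (3,1) = 36 − 52 = -16.
Column 2 needs 36; the known cells sum to 24, so (3,2) = 12.
Column 3 must total 36; the given cells sum to -4, so (3,3) = 40.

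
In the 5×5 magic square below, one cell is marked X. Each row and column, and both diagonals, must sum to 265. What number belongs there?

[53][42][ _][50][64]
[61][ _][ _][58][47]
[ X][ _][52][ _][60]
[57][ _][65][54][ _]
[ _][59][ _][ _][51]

Using row 1: 53 + 42 + 50 + 64 + ? → (1,3) = 265 − 209 = 56.
From column 5, 265 − (64 + 47 + 60 + 51) gives (4,5) = 43.
Using main diagonal: 53 + 52 + 54 + 51 + ? → (2,2) = 265 − 210 = 55.
The remaining cell in row 2 is (2,3) = 265 − 221 = 44.
Row 4: 57 + 65 + 54 + 43 + ? = 265, so (4,2) = 46.
Column 2: 42 + 55 + 46 + 59 + ? = 265, so (3,2) = 63.
From column 3, 265 − (56 + 44 + 52 + 65) gives (5,3) = 48.
From anti-diagonal, 265 − (64 + 58 + 52 + 46) gives (5,1) = 45.
Row 5: 45 + 59 + 48 + 51 + ? = 265, so (5,4) = 62.
Column 1 must total 265; the given cells sum to 216, so (3,1) = 49.

49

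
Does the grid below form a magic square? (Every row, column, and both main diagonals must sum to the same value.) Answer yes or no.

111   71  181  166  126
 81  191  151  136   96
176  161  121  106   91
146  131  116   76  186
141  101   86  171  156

Yes

Row 1: 111 + 71 + 181 + 166 + 126 = 655.
Row 2: 81 + 191 + 151 + 136 + 96 = 655.
Row 3: 176 + 161 + 121 + 106 + 91 = 655.
Row 4: 146 + 131 + 116 + 76 + 186 = 655.
Row 5: 141 + 101 + 86 + 171 + 156 = 655.
Column 1: 111 + 81 + 176 + 146 + 141 = 655.
Column 2: 71 + 191 + 161 + 131 + 101 = 655.
Column 3: 181 + 151 + 121 + 116 + 86 = 655.
Column 4: 166 + 136 + 106 + 76 + 171 = 655.
Column 5: 126 + 96 + 91 + 186 + 156 = 655.
Main diagonal: 111 + 191 + 121 + 76 + 156 = 655.
Anti-diagonal: 126 + 136 + 121 + 131 + 141 = 655.
All lines sum to 655.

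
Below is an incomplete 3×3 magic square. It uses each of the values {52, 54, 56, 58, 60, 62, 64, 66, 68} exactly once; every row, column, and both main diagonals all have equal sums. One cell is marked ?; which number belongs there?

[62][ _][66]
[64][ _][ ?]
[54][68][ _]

The 9 entries sum to 540, so each line sums to 540/3 = 180.
Using row 1: 62 + 66 + ? → (1,2) = 180 − 128 = 52.
Row 3 needs 180; the known cells sum to 122, so (3,3) = 58.
The remaining cell in column 2 is (2,2) = 180 − 120 = 60.
Column 3 must total 180; the given cells sum to 124, so (2,3) = 56.

56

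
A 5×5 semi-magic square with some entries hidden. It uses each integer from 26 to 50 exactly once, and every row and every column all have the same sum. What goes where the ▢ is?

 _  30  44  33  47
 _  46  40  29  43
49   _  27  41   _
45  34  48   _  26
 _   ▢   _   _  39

42

The entries are 26 through 50, which sum to 950, so each line sums to 950/5 = 190.
The remaining cell in row 1 is (1,1) = 190 − 154 = 36.
Using row 2: 46 + 40 + 29 + 43 + ? → (2,1) = 190 − 158 = 32.
The remaining cell in row 4 is (4,4) = 190 − 153 = 37.
Column 1 must total 190; the given cells sum to 162, so (5,1) = 28.
The remaining cell in column 3 is (5,3) = 190 − 159 = 31.
Column 4 must total 190; the given cells sum to 140, so (5,4) = 50.
From column 5, 190 − (47 + 43 + 26 + 39) gives (3,5) = 35.
Row 3: 49 + 27 + 41 + 35 + ? = 190, so (3,2) = 38.
Row 5 must total 190; the given cells sum to 148, so (5,2) = 42.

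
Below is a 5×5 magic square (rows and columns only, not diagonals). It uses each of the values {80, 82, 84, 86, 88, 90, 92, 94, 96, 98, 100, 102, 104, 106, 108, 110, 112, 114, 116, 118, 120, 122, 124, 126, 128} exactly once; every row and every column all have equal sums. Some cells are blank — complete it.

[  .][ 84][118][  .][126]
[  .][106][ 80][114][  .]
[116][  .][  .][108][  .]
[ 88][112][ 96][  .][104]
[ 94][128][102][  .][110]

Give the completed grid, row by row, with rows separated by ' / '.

100 84 118 92 126 / 122 106 80 114 98 / 116 90 124 108 82 / 88 112 96 120 104 / 94 128 102 86 110

The 25 entries sum to 2600, so each line sums to 2600/5 = 520.
Using row 4: 88 + 112 + 96 + 104 + ? → (4,4) = 520 − 400 = 120.
Row 5: 94 + 128 + 102 + 110 + ? = 520, so (5,4) = 86.
Column 2: 84 + 106 + 112 + 128 + ? = 520, so (3,2) = 90.
From column 3, 520 − (118 + 80 + 96 + 102) gives (3,3) = 124.
From column 4, 520 − (114 + 108 + 120 + 86) gives (1,4) = 92.
From row 1, 520 − (84 + 118 + 92 + 126) gives (1,1) = 100.
Row 3: 116 + 90 + 124 + 108 + ? = 520, so (3,5) = 82.
Using column 1: 100 + 116 + 88 + 94 + ? → (2,1) = 520 − 398 = 122.
Column 5 needs 520; the known cells sum to 422, so (2,5) = 98.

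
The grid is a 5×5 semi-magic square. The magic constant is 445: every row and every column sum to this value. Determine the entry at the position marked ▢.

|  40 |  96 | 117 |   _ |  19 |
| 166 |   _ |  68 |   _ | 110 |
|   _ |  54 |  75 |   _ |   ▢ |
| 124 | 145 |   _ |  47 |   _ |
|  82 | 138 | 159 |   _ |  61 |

152

The remaining cell in row 1 is (1,4) = 445 − 272 = 173.
Using row 5: 82 + 138 + 159 + 61 + ? → (5,4) = 445 − 440 = 5.
Column 1 needs 445; the known cells sum to 412, so (3,1) = 33.
Column 2 needs 445; the known cells sum to 433, so (2,2) = 12.
Column 3 needs 445; the known cells sum to 419, so (4,3) = 26.
Row 2 must total 445; the given cells sum to 356, so (2,4) = 89.
From row 4, 445 − (124 + 145 + 26 + 47) gives (4,5) = 103.
From column 4, 445 − (173 + 89 + 47 + 5) gives (3,4) = 131.
Column 5: 19 + 110 + 103 + 61 + ? = 445, so (3,5) = 152.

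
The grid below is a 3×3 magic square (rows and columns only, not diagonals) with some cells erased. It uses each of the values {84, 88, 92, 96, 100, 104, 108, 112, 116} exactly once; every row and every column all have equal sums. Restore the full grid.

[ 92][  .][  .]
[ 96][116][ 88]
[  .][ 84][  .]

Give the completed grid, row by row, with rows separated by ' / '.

92 100 108 / 96 116 88 / 112 84 104

The 9 entries sum to 900, so each line sums to 900/3 = 300.
Column 1 must total 300; the given cells sum to 188, so (3,1) = 112.
Using column 2: 116 + 84 + ? → (1,2) = 300 − 200 = 100.
Row 1: 92 + 100 + ? = 300, so (1,3) = 108.
The remaining cell in row 3 is (3,3) = 300 − 196 = 104.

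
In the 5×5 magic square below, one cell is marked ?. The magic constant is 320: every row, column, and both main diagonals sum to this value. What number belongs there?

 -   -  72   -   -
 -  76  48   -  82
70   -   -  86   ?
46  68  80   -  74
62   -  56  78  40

58

Using row 4: 46 + 68 + 80 + 74 + ? → (4,4) = 320 − 268 = 52.
The remaining cell in row 5 is (5,2) = 320 − 236 = 84.
Column 3 needs 320; the known cells sum to 256, so (3,3) = 64.
From main diagonal, 320 − (76 + 64 + 52 + 40) gives (1,1) = 88.
Column 1: 88 + 70 + 46 + 62 + ? = 320, so (2,1) = 54.
The remaining cell in row 2 is (2,4) = 320 − 260 = 60.
From column 4, 320 − (60 + 86 + 52 + 78) gives (1,4) = 44.
Using anti-diagonal: 60 + 64 + 68 + 62 + ? → (1,5) = 320 − 254 = 66.
Row 1: 88 + 72 + 44 + 66 + ? = 320, so (1,2) = 50.
Column 2 needs 320; the known cells sum to 278, so (3,2) = 42.
Column 5 needs 320; the known cells sum to 262, so (3,5) = 58.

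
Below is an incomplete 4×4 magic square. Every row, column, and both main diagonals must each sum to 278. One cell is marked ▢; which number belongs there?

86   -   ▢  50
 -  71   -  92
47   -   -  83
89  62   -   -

77

From column 1, 278 − (86 + 47 + 89) gives (2,1) = 56.
Column 4 must total 278; the given cells sum to 225, so (4,4) = 53.
Main diagonal must total 278; the given cells sum to 210, so (3,3) = 68.
Row 2: 56 + 71 + 92 + ? = 278, so (2,3) = 59.
Row 3 must total 278; the given cells sum to 198, so (3,2) = 80.
Row 4: 89 + 62 + 53 + ? = 278, so (4,3) = 74.
The remaining cell in column 2 is (1,2) = 278 − 213 = 65.
Using column 3: 59 + 68 + 74 + ? → (1,3) = 278 − 201 = 77.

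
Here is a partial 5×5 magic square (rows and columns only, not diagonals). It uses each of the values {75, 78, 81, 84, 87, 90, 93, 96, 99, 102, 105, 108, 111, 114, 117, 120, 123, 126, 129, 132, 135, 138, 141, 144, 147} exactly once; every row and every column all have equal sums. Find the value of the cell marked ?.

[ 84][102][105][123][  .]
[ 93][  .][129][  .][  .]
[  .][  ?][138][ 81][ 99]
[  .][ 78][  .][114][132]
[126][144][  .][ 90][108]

120

The 25 entries sum to 2775, so each line sums to 2775/5 = 555.
Row 1: 84 + 102 + 105 + 123 + ? = 555, so (1,5) = 141.
The remaining cell in row 5 is (5,3) = 555 − 468 = 87.
From column 3, 555 − (105 + 129 + 138 + 87) gives (4,3) = 96.
Column 4 needs 555; the known cells sum to 408, so (2,4) = 147.
From column 5, 555 − (141 + 99 + 132 + 108) gives (2,5) = 75.
Row 2: 93 + 129 + 147 + 75 + ? = 555, so (2,2) = 111.
The remaining cell in row 4 is (4,1) = 555 − 420 = 135.
Column 1: 84 + 93 + 135 + 126 + ? = 555, so (3,1) = 117.
From column 2, 555 − (102 + 111 + 78 + 144) gives (3,2) = 120.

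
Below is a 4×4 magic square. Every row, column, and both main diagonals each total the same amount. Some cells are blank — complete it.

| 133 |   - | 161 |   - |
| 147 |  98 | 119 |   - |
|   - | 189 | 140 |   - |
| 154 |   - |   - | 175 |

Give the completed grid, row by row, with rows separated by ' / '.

Main diagonal is already complete: 133 + 98 + 140 + 175 = 546, so that is the magic constant.
Row 2 needs 546; the known cells sum to 364, so (2,4) = 182.
From column 1, 546 − (133 + 147 + 154) gives (3,1) = 112.
From column 3, 546 − (161 + 119 + 140) gives (4,3) = 126.
From anti-diagonal, 546 − (119 + 189 + 154) gives (1,4) = 84.
The remaining cell in row 1 is (1,2) = 546 − 378 = 168.
Using row 3: 112 + 189 + 140 + ? → (3,4) = 546 − 441 = 105.
Row 4: 154 + 126 + 175 + ? = 546, so (4,2) = 91.

133 168 161 84 / 147 98 119 182 / 112 189 140 105 / 154 91 126 175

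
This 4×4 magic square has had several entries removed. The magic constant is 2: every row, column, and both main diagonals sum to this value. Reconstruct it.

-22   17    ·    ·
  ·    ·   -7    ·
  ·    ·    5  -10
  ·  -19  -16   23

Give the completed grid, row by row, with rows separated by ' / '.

From row 4, 2 − (-19 + (-16) + 23) gives (4,1) = 14.
Column 3 needs 2; the known cells sum to -18, so (1,3) = 20.
From main diagonal, 2 − (-22 + 5 + 23) gives (2,2) = -4.
Row 1: -22 + 17 + 20 + ? = 2, so (1,4) = -13.
Column 2 must total 2; the given cells sum to -6, so (3,2) = 8.
The remaining cell in column 4 is (2,4) = 2 − 0 = 2.
Row 2 needs 2; the known cells sum to -9, so (2,1) = 11.
From row 3, 2 − (8 + 5 + (-10)) gives (3,1) = -1.

-22 17 20 -13 / 11 -4 -7 2 / -1 8 5 -10 / 14 -19 -16 23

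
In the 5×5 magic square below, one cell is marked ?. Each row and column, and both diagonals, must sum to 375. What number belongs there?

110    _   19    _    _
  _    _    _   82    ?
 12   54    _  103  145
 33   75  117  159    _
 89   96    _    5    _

124

The remaining cell in row 3 is (3,3) = 375 − 314 = 61.
From row 4, 375 − (33 + 75 + 117 + 159) gives (4,5) = -9.
Column 1: 110 + 12 + 33 + 89 + ? = 375, so (2,1) = 131.
Using column 4: 82 + 103 + 159 + 5 + ? → (1,4) = 375 − 349 = 26.
Using anti-diagonal: 82 + 61 + 75 + 89 + ? → (1,5) = 375 − 307 = 68.
Row 1: 110 + 19 + 26 + 68 + ? = 375, so (1,2) = 152.
Column 2 needs 375; the known cells sum to 377, so (2,2) = -2.
Main diagonal: 110 + (-2) + 61 + 159 + ? = 375, so (5,5) = 47.
The remaining cell in row 5 is (5,3) = 375 − 237 = 138.
Using column 3: 19 + 61 + 117 + 138 + ? → (2,3) = 375 − 335 = 40.
Column 5 needs 375; the known cells sum to 251, so (2,5) = 124.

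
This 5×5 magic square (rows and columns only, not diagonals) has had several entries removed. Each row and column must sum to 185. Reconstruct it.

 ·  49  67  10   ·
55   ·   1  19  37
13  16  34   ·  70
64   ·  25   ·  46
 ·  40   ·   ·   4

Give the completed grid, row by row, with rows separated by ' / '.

31 49 67 10 28 / 55 73 1 19 37 / 13 16 34 52 70 / 64 7 25 43 46 / 22 40 58 61 4

Row 2 must total 185; the given cells sum to 112, so (2,2) = 73.
Row 3 must total 185; the given cells sum to 133, so (3,4) = 52.
Column 2: 49 + 73 + 16 + 40 + ? = 185, so (4,2) = 7.
The remaining cell in column 3 is (5,3) = 185 − 127 = 58.
From column 5, 185 − (37 + 70 + 46 + 4) gives (1,5) = 28.
The remaining cell in row 1 is (1,1) = 185 − 154 = 31.
Row 4 needs 185; the known cells sum to 142, so (4,4) = 43.
Using column 1: 31 + 55 + 13 + 64 + ? → (5,1) = 185 − 163 = 22.
Column 4 needs 185; the known cells sum to 124, so (5,4) = 61.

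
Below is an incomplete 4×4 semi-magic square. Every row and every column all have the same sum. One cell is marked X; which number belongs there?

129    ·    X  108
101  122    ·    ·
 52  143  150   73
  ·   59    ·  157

87

Row 3 is complete and sums to 418; that is the magic constant.
From column 1, 418 − (129 + 101 + 52) gives (4,1) = 136.
Column 2 needs 418; the known cells sum to 324, so (1,2) = 94.
Column 4: 108 + 73 + 157 + ? = 418, so (2,4) = 80.
Row 1 must total 418; the given cells sum to 331, so (1,3) = 87.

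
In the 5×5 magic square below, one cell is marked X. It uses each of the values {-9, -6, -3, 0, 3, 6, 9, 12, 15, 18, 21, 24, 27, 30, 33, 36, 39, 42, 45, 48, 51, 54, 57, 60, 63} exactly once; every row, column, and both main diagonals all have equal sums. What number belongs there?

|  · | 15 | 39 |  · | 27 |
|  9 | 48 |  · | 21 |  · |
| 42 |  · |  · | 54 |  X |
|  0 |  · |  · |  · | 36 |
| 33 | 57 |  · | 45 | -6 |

The 25 entries sum to 675, so each line sums to 675/5 = 135.
The remaining cell in row 5 is (5,3) = 135 − 129 = 6.
Using column 1: 9 + 42 + 0 + 33 + ? → (1,1) = 135 − 84 = 51.
Using row 1: 51 + 15 + 39 + 27 + ? → (1,4) = 135 − 132 = 3.
From column 4, 135 − (3 + 21 + 54 + 45) gives (4,4) = 12.
Main diagonal needs 135; the known cells sum to 105, so (3,3) = 30.
Using anti-diagonal: 27 + 21 + 30 + 33 + ? → (4,2) = 135 − 111 = 24.
Using row 4: 0 + 24 + 12 + 36 + ? → (4,3) = 135 − 72 = 63.
Column 2 must total 135; the given cells sum to 144, so (3,2) = -9.
From column 3, 135 − (39 + 30 + 63 + 6) gives (2,3) = -3.
From row 2, 135 − (9 + 48 + (-3) + 21) gives (2,5) = 60.
Row 3: 42 + (-9) + 30 + 54 + ? = 135, so (3,5) = 18.

18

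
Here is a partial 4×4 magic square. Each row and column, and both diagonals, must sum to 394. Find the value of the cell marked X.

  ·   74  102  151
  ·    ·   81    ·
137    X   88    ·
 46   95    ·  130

116

Row 1 must total 394; the given cells sum to 327, so (1,1) = 67.
Row 4 must total 394; the given cells sum to 271, so (4,3) = 123.
Column 1 needs 394; the known cells sum to 250, so (2,1) = 144.
The remaining cell in main diagonal is (2,2) = 394 − 285 = 109.
The remaining cell in anti-diagonal is (3,2) = 394 − 278 = 116.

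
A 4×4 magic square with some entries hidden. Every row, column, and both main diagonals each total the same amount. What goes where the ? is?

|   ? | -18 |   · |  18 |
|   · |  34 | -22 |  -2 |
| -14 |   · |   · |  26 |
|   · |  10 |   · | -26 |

Column 4 is complete and sums to 16; that is the magic constant.
Row 2 must total 16; the given cells sum to 10, so (2,1) = 6.
Column 2: -18 + 34 + 10 + ? = 16, so (3,2) = -10.
Anti-diagonal: 18 + (-22) + (-10) + ? = 16, so (4,1) = 30.
Row 3 needs 16; the known cells sum to 2, so (3,3) = 14.
The remaining cell in row 4 is (4,3) = 16 − 14 = 2.
Column 1 must total 16; the given cells sum to 22, so (1,1) = -6.

-6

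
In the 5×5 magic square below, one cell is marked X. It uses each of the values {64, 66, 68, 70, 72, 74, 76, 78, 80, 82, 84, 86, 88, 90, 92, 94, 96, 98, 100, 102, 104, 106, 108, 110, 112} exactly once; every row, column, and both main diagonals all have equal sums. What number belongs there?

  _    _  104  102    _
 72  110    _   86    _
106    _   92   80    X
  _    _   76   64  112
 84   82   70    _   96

68

The 25 entries sum to 2200, so each line sums to 2200/5 = 440.
Row 5 needs 440; the known cells sum to 332, so (5,4) = 108.
Column 3 must total 440; the given cells sum to 342, so (2,3) = 98.
The remaining cell in main diagonal is (1,1) = 440 − 362 = 78.
Using row 2: 72 + 110 + 98 + 86 + ? → (2,5) = 440 − 366 = 74.
Column 1 needs 440; the known cells sum to 340, so (4,1) = 100.
Using row 4: 100 + 76 + 64 + 112 + ? → (4,2) = 440 − 352 = 88.
Anti-diagonal: 86 + 92 + 88 + 84 + ? = 440, so (1,5) = 90.
Row 1 must total 440; the given cells sum to 374, so (1,2) = 66.
From column 2, 440 − (66 + 110 + 88 + 82) gives (3,2) = 94.
Column 5 needs 440; the known cells sum to 372, so (3,5) = 68.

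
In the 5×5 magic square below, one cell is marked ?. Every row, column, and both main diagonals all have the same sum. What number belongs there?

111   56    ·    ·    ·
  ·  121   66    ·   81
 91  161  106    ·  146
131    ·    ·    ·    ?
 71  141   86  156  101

Row 5 is complete and sums to 555; that is the magic constant.
Row 3 needs 555; the known cells sum to 504, so (3,4) = 51.
Using column 1: 111 + 91 + 131 + 71 + ? → (2,1) = 555 − 404 = 151.
Column 2: 56 + 121 + 161 + 141 + ? = 555, so (4,2) = 76.
Main diagonal needs 555; the known cells sum to 439, so (4,4) = 116.
Using row 2: 151 + 121 + 66 + 81 + ? → (2,4) = 555 − 419 = 136.
Using column 4: 136 + 51 + 116 + 156 + ? → (1,4) = 555 − 459 = 96.
Anti-diagonal needs 555; the known cells sum to 389, so (1,5) = 166.
Row 1 must total 555; the given cells sum to 429, so (1,3) = 126.
From column 3, 555 − (126 + 66 + 106 + 86) gives (4,3) = 171.
The remaining cell in column 5 is (4,5) = 555 − 494 = 61.

61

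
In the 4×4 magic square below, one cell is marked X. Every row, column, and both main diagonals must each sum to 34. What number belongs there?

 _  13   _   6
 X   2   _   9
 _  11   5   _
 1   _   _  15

Using column 2: 13 + 2 + 11 + ? → (4,2) = 34 − 26 = 8.
From column 4, 34 − (6 + 9 + 15) gives (3,4) = 4.
Main diagonal must total 34; the given cells sum to 22, so (1,1) = 12.
Anti-diagonal: 6 + 11 + 1 + ? = 34, so (2,3) = 16.
The remaining cell in row 1 is (1,3) = 34 − 31 = 3.
From row 2, 34 − (2 + 16 + 9) gives (2,1) = 7.

7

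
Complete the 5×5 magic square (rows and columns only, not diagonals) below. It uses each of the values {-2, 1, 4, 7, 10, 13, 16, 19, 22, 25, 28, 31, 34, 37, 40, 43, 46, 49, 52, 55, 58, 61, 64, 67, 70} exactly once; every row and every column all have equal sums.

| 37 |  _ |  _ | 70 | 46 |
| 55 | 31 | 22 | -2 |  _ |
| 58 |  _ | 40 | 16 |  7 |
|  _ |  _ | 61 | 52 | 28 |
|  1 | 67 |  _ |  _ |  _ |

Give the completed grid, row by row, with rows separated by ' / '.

37 13 4 70 46 / 55 31 22 -2 64 / 58 49 40 16 7 / 19 10 61 52 28 / 1 67 43 34 25

The 25 entries sum to 850, so each line sums to 850/5 = 170.
Row 2 must total 170; the given cells sum to 106, so (2,5) = 64.
Row 3 must total 170; the given cells sum to 121, so (3,2) = 49.
Column 1 must total 170; the given cells sum to 151, so (4,1) = 19.
Column 4 needs 170; the known cells sum to 136, so (5,4) = 34.
Column 5 needs 170; the known cells sum to 145, so (5,5) = 25.
Using row 4: 19 + 61 + 52 + 28 + ? → (4,2) = 170 − 160 = 10.
Using row 5: 1 + 67 + 34 + 25 + ? → (5,3) = 170 − 127 = 43.
From column 2, 170 − (31 + 49 + 10 + 67) gives (1,2) = 13.
Column 3: 22 + 40 + 61 + 43 + ? = 170, so (1,3) = 4.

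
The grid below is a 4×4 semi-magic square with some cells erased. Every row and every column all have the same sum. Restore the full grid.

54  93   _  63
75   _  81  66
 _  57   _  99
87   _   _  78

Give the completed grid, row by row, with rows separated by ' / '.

Column 4 is already complete: 63 + 66 + 99 + 78 = 306, so that is the magic constant.
The remaining cell in row 1 is (1,3) = 306 − 210 = 96.
Row 2: 75 + 81 + 66 + ? = 306, so (2,2) = 84.
From column 1, 306 − (54 + 75 + 87) gives (3,1) = 90.
Column 2: 93 + 84 + 57 + ? = 306, so (4,2) = 72.
Row 3 must total 306; the given cells sum to 246, so (3,3) = 60.
Row 4 must total 306; the given cells sum to 237, so (4,3) = 69.

54 93 96 63 / 75 84 81 66 / 90 57 60 99 / 87 72 69 78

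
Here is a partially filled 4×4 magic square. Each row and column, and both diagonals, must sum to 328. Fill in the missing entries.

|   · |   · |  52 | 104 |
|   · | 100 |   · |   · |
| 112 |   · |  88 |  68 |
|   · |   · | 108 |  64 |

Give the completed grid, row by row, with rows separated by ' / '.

76 96 52 104 / 56 100 80 92 / 112 60 88 68 / 84 72 108 64

Row 3 must total 328; the given cells sum to 268, so (3,2) = 60.
Column 3 must total 328; the given cells sum to 248, so (2,3) = 80.
From column 4, 328 − (104 + 68 + 64) gives (2,4) = 92.
Main diagonal must total 328; the given cells sum to 252, so (1,1) = 76.
Anti-diagonal must total 328; the given cells sum to 244, so (4,1) = 84.
The remaining cell in row 1 is (1,2) = 328 − 232 = 96.
The remaining cell in row 2 is (2,1) = 328 − 272 = 56.
From row 4, 328 − (84 + 108 + 64) gives (4,2) = 72.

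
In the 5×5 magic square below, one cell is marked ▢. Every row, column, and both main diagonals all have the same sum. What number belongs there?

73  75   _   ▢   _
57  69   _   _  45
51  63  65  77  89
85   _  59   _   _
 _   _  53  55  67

49

Row 3 is complete and sums to 345; that is the magic constant.
Column 1: 73 + 57 + 51 + 85 + ? = 345, so (5,1) = 79.
Main diagonal must total 345; the given cells sum to 274, so (4,4) = 71.
Row 5 needs 345; the known cells sum to 254, so (5,2) = 91.
The remaining cell in column 2 is (4,2) = 345 − 298 = 47.
Row 4 needs 345; the known cells sum to 262, so (4,5) = 83.
Using column 5: 45 + 89 + 83 + 67 + ? → (1,5) = 345 − 284 = 61.
Anti-diagonal must total 345; the given cells sum to 252, so (2,4) = 93.
Row 2: 57 + 69 + 93 + 45 + ? = 345, so (2,3) = 81.
The remaining cell in column 3 is (1,3) = 345 − 258 = 87.
Using column 4: 93 + 77 + 71 + 55 + ? → (1,4) = 345 − 296 = 49.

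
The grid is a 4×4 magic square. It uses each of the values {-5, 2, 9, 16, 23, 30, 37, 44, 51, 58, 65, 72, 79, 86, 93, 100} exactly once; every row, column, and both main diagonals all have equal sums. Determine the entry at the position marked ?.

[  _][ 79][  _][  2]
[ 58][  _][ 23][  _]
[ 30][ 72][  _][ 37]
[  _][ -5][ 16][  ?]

The 16 entries sum to 760, so each line sums to 760/4 = 190.
Row 3: 30 + 72 + 37 + ? = 190, so (3,3) = 51.
From column 2, 190 − (79 + 72 + (-5)) gives (2,2) = 44.
Using column 3: 23 + 51 + 16 + ? → (1,3) = 190 − 90 = 100.
Using anti-diagonal: 2 + 23 + 72 + ? → (4,1) = 190 − 97 = 93.
Row 1 needs 190; the known cells sum to 181, so (1,1) = 9.
Row 2: 58 + 44 + 23 + ? = 190, so (2,4) = 65.
Row 4 must total 190; the given cells sum to 104, so (4,4) = 86.

86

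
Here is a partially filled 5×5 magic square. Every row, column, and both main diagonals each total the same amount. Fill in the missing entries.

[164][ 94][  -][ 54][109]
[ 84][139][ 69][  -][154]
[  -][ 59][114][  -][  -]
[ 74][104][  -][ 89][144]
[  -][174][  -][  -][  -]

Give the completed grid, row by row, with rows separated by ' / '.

Column 2 is already complete: 94 + 139 + 59 + 104 + 174 = 570, so that is the magic constant.
Row 1 needs 570; the known cells sum to 421, so (1,3) = 149.
Row 2: 84 + 139 + 69 + 154 + ? = 570, so (2,4) = 124.
The remaining cell in row 4 is (4,3) = 570 − 411 = 159.
Column 3 needs 570; the known cells sum to 491, so (5,3) = 79.
Using main diagonal: 164 + 139 + 114 + 89 + ? → (5,5) = 570 − 506 = 64.
From anti-diagonal, 570 − (109 + 124 + 114 + 104) gives (5,1) = 119.
Using row 5: 119 + 174 + 79 + 64 + ? → (5,4) = 570 − 436 = 134.
The remaining cell in column 1 is (3,1) = 570 − 441 = 129.
Using column 4: 54 + 124 + 89 + 134 + ? → (3,4) = 570 − 401 = 169.
From column 5, 570 − (109 + 154 + 144 + 64) gives (3,5) = 99.

164 94 149 54 109 / 84 139 69 124 154 / 129 59 114 169 99 / 74 104 159 89 144 / 119 174 79 134 64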